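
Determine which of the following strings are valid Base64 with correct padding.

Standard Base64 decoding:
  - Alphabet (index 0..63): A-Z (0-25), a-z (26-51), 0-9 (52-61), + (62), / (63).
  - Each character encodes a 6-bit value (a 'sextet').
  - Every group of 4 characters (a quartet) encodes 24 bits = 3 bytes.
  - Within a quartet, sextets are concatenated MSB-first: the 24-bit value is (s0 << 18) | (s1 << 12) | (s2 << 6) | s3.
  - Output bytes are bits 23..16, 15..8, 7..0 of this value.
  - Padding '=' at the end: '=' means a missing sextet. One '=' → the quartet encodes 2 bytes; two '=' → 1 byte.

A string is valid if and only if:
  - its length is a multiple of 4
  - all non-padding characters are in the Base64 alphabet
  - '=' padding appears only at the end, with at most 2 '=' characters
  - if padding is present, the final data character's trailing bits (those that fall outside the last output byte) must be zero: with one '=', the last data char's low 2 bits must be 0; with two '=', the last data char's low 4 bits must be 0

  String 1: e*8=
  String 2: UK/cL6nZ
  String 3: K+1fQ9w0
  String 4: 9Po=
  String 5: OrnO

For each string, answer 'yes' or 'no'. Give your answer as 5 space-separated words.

String 1: 'e*8=' → invalid (bad char(s): ['*'])
String 2: 'UK/cL6nZ' → valid
String 3: 'K+1fQ9w0' → valid
String 4: '9Po=' → valid
String 5: 'OrnO' → valid

Answer: no yes yes yes yes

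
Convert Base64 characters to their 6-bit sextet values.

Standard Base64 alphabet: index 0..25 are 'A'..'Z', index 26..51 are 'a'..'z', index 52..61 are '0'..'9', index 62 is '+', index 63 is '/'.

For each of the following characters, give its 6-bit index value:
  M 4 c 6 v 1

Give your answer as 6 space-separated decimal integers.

Answer: 12 56 28 58 47 53

Derivation:
'M': A..Z range, ord('M') − ord('A') = 12
'4': 0..9 range, 52 + ord('4') − ord('0') = 56
'c': a..z range, 26 + ord('c') − ord('a') = 28
'6': 0..9 range, 52 + ord('6') − ord('0') = 58
'v': a..z range, 26 + ord('v') − ord('a') = 47
'1': 0..9 range, 52 + ord('1') − ord('0') = 53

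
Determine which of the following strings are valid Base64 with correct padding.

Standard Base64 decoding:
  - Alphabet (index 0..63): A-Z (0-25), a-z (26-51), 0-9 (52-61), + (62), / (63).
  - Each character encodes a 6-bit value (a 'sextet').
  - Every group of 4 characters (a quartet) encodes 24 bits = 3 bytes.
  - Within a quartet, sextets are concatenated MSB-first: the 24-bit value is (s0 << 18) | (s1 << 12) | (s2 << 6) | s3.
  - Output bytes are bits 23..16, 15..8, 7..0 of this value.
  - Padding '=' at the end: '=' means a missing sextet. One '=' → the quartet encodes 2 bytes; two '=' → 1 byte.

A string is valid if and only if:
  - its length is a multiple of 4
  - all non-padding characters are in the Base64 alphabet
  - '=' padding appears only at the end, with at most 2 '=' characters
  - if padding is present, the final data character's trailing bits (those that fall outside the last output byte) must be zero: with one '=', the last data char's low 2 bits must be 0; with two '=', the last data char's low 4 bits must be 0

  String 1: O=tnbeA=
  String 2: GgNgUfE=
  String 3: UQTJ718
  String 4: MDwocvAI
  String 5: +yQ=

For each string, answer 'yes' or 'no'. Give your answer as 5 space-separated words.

Answer: no yes no yes yes

Derivation:
String 1: 'O=tnbeA=' → invalid (bad char(s): ['=']; '=' in middle)
String 2: 'GgNgUfE=' → valid
String 3: 'UQTJ718' → invalid (len=7 not mult of 4)
String 4: 'MDwocvAI' → valid
String 5: '+yQ=' → valid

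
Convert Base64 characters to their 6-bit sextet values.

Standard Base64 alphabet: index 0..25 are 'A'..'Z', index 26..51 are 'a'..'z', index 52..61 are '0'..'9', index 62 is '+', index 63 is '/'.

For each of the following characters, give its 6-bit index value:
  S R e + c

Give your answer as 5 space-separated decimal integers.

Answer: 18 17 30 62 28

Derivation:
'S': A..Z range, ord('S') − ord('A') = 18
'R': A..Z range, ord('R') − ord('A') = 17
'e': a..z range, 26 + ord('e') − ord('a') = 30
'+': index 62
'c': a..z range, 26 + ord('c') − ord('a') = 28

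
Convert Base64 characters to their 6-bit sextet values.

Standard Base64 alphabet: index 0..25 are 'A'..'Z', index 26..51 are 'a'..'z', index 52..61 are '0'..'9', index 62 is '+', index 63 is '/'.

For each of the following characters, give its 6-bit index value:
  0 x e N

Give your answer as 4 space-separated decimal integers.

Answer: 52 49 30 13

Derivation:
'0': 0..9 range, 52 + ord('0') − ord('0') = 52
'x': a..z range, 26 + ord('x') − ord('a') = 49
'e': a..z range, 26 + ord('e') − ord('a') = 30
'N': A..Z range, ord('N') − ord('A') = 13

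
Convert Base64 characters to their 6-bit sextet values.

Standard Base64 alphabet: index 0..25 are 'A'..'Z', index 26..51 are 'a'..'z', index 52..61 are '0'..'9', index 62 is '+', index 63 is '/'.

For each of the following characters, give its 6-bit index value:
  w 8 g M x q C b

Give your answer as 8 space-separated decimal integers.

Answer: 48 60 32 12 49 42 2 27

Derivation:
'w': a..z range, 26 + ord('w') − ord('a') = 48
'8': 0..9 range, 52 + ord('8') − ord('0') = 60
'g': a..z range, 26 + ord('g') − ord('a') = 32
'M': A..Z range, ord('M') − ord('A') = 12
'x': a..z range, 26 + ord('x') − ord('a') = 49
'q': a..z range, 26 + ord('q') − ord('a') = 42
'C': A..Z range, ord('C') − ord('A') = 2
'b': a..z range, 26 + ord('b') − ord('a') = 27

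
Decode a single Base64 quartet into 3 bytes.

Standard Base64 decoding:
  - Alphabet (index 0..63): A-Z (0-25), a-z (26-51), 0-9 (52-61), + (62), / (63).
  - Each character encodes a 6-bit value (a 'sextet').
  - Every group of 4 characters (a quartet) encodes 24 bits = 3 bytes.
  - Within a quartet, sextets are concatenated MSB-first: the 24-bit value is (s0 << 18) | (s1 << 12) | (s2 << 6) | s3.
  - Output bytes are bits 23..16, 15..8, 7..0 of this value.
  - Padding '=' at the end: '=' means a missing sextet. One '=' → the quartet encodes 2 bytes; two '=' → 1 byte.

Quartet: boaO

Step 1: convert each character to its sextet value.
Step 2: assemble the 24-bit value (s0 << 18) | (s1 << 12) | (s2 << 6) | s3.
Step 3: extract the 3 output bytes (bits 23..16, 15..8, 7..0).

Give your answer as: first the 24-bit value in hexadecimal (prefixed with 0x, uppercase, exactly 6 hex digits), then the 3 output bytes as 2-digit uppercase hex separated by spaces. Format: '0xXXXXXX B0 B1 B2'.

Answer: 0x6E868E 6E 86 8E

Derivation:
Sextets: b=27, o=40, a=26, O=14
24-bit: (27<<18) | (40<<12) | (26<<6) | 14
      = 0x6C0000 | 0x028000 | 0x000680 | 0x00000E
      = 0x6E868E
Bytes: (v>>16)&0xFF=6E, (v>>8)&0xFF=86, v&0xFF=8E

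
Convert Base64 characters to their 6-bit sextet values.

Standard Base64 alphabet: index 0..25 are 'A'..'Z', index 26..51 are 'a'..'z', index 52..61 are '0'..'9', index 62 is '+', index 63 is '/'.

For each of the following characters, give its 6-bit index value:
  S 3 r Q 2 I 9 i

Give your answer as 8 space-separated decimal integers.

Answer: 18 55 43 16 54 8 61 34

Derivation:
'S': A..Z range, ord('S') − ord('A') = 18
'3': 0..9 range, 52 + ord('3') − ord('0') = 55
'r': a..z range, 26 + ord('r') − ord('a') = 43
'Q': A..Z range, ord('Q') − ord('A') = 16
'2': 0..9 range, 52 + ord('2') − ord('0') = 54
'I': A..Z range, ord('I') − ord('A') = 8
'9': 0..9 range, 52 + ord('9') − ord('0') = 61
'i': a..z range, 26 + ord('i') − ord('a') = 34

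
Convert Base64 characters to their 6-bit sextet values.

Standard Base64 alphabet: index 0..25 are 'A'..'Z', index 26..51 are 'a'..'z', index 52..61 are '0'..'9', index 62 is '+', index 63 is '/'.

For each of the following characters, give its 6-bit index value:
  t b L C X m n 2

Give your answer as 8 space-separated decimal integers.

Answer: 45 27 11 2 23 38 39 54

Derivation:
't': a..z range, 26 + ord('t') − ord('a') = 45
'b': a..z range, 26 + ord('b') − ord('a') = 27
'L': A..Z range, ord('L') − ord('A') = 11
'C': A..Z range, ord('C') − ord('A') = 2
'X': A..Z range, ord('X') − ord('A') = 23
'm': a..z range, 26 + ord('m') − ord('a') = 38
'n': a..z range, 26 + ord('n') − ord('a') = 39
'2': 0..9 range, 52 + ord('2') − ord('0') = 54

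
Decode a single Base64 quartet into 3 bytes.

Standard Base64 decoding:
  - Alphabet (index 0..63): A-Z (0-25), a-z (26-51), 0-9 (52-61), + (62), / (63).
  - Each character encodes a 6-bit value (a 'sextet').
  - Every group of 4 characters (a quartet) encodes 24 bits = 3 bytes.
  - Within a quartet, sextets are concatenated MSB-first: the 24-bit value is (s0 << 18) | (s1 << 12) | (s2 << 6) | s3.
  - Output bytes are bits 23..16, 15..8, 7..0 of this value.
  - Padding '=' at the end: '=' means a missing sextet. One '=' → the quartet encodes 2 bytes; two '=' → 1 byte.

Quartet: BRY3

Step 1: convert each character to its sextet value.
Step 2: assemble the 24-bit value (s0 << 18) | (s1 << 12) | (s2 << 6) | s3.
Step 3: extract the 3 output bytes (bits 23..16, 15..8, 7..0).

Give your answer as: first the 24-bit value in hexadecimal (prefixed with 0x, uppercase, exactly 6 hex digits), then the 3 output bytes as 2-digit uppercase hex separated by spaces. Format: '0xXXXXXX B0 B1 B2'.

Answer: 0x051637 05 16 37

Derivation:
Sextets: B=1, R=17, Y=24, 3=55
24-bit: (1<<18) | (17<<12) | (24<<6) | 55
      = 0x040000 | 0x011000 | 0x000600 | 0x000037
      = 0x051637
Bytes: (v>>16)&0xFF=05, (v>>8)&0xFF=16, v&0xFF=37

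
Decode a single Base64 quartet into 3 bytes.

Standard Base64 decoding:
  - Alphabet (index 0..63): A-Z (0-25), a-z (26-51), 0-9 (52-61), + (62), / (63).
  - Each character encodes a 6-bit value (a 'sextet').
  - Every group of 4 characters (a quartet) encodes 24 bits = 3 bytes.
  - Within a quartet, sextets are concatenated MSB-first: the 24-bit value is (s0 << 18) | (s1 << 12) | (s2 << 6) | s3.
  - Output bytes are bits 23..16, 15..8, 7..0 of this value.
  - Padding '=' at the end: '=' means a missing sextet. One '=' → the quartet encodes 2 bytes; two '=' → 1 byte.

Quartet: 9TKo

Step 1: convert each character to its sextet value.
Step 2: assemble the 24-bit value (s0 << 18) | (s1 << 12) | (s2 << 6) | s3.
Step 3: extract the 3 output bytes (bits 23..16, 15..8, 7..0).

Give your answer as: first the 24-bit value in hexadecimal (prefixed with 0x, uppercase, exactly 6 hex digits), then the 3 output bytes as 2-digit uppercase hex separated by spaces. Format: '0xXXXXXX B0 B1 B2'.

Sextets: 9=61, T=19, K=10, o=40
24-bit: (61<<18) | (19<<12) | (10<<6) | 40
      = 0xF40000 | 0x013000 | 0x000280 | 0x000028
      = 0xF532A8
Bytes: (v>>16)&0xFF=F5, (v>>8)&0xFF=32, v&0xFF=A8

Answer: 0xF532A8 F5 32 A8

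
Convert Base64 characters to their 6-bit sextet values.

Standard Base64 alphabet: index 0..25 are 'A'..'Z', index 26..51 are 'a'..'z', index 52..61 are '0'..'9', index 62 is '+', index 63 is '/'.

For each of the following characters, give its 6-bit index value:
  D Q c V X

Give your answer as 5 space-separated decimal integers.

Answer: 3 16 28 21 23

Derivation:
'D': A..Z range, ord('D') − ord('A') = 3
'Q': A..Z range, ord('Q') − ord('A') = 16
'c': a..z range, 26 + ord('c') − ord('a') = 28
'V': A..Z range, ord('V') − ord('A') = 21
'X': A..Z range, ord('X') − ord('A') = 23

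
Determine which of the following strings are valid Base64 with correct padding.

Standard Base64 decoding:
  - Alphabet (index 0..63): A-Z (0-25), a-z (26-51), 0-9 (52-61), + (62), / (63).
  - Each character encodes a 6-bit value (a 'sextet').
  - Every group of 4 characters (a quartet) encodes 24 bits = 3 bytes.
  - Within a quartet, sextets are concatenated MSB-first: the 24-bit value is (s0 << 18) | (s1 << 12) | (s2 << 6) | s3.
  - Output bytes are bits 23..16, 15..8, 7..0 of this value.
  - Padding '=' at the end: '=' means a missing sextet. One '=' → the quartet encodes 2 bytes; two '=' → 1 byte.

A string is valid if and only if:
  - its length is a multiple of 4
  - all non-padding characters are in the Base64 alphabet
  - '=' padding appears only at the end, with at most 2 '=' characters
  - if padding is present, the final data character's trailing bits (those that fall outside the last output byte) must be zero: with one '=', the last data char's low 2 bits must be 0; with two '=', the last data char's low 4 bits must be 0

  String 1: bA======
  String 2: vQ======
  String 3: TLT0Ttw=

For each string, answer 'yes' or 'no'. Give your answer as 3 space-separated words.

String 1: 'bA======' → invalid (6 pad chars (max 2))
String 2: 'vQ======' → invalid (6 pad chars (max 2))
String 3: 'TLT0Ttw=' → valid

Answer: no no yes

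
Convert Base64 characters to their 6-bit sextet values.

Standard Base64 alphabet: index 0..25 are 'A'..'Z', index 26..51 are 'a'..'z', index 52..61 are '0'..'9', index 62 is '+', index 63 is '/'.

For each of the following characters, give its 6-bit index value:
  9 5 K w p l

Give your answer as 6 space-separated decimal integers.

Answer: 61 57 10 48 41 37

Derivation:
'9': 0..9 range, 52 + ord('9') − ord('0') = 61
'5': 0..9 range, 52 + ord('5') − ord('0') = 57
'K': A..Z range, ord('K') − ord('A') = 10
'w': a..z range, 26 + ord('w') − ord('a') = 48
'p': a..z range, 26 + ord('p') − ord('a') = 41
'l': a..z range, 26 + ord('l') − ord('a') = 37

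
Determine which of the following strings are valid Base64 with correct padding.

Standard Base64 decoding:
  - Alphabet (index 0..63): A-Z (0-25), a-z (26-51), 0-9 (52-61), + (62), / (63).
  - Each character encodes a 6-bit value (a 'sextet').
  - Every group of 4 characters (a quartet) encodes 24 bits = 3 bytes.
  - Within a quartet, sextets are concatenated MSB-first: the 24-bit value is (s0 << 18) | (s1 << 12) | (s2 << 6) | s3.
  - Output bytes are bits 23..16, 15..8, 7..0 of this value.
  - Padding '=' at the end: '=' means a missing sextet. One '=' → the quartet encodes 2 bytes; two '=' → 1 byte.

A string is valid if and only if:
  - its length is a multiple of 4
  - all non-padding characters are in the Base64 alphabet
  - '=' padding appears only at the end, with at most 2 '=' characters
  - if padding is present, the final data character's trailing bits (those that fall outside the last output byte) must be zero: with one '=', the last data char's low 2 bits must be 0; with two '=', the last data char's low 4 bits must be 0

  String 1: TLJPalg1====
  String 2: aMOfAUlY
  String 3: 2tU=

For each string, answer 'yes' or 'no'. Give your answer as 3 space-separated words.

String 1: 'TLJPalg1====' → invalid (4 pad chars (max 2))
String 2: 'aMOfAUlY' → valid
String 3: '2tU=' → valid

Answer: no yes yes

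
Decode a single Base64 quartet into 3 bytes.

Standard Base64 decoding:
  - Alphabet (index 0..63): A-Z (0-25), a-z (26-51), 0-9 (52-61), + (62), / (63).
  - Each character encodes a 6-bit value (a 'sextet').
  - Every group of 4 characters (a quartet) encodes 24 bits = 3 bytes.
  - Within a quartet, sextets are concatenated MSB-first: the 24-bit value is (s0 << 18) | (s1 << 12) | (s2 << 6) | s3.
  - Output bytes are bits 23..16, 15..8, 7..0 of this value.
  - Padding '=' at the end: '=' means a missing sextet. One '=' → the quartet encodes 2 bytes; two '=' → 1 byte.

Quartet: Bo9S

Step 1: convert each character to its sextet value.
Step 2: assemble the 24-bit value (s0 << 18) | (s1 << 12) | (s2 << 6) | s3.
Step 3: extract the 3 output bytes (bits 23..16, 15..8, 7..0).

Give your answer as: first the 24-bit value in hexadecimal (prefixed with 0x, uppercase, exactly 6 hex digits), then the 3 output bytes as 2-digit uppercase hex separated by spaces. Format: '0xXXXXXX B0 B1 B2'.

Answer: 0x068F52 06 8F 52

Derivation:
Sextets: B=1, o=40, 9=61, S=18
24-bit: (1<<18) | (40<<12) | (61<<6) | 18
      = 0x040000 | 0x028000 | 0x000F40 | 0x000012
      = 0x068F52
Bytes: (v>>16)&0xFF=06, (v>>8)&0xFF=8F, v&0xFF=52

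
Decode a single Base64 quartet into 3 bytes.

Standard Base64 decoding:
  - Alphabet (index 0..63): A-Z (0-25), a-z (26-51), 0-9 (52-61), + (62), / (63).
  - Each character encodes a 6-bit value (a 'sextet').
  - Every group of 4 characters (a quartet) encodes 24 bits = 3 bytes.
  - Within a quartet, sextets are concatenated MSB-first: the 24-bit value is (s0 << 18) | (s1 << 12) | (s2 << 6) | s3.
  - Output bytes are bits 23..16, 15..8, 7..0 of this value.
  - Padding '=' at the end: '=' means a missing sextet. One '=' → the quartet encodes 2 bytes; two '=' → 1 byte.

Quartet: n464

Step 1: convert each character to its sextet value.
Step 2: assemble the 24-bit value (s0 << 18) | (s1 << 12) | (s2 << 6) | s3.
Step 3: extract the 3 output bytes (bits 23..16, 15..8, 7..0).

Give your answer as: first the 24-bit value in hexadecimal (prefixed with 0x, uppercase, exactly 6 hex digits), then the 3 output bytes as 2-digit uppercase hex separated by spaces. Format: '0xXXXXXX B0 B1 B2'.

Sextets: n=39, 4=56, 6=58, 4=56
24-bit: (39<<18) | (56<<12) | (58<<6) | 56
      = 0x9C0000 | 0x038000 | 0x000E80 | 0x000038
      = 0x9F8EB8
Bytes: (v>>16)&0xFF=9F, (v>>8)&0xFF=8E, v&0xFF=B8

Answer: 0x9F8EB8 9F 8E B8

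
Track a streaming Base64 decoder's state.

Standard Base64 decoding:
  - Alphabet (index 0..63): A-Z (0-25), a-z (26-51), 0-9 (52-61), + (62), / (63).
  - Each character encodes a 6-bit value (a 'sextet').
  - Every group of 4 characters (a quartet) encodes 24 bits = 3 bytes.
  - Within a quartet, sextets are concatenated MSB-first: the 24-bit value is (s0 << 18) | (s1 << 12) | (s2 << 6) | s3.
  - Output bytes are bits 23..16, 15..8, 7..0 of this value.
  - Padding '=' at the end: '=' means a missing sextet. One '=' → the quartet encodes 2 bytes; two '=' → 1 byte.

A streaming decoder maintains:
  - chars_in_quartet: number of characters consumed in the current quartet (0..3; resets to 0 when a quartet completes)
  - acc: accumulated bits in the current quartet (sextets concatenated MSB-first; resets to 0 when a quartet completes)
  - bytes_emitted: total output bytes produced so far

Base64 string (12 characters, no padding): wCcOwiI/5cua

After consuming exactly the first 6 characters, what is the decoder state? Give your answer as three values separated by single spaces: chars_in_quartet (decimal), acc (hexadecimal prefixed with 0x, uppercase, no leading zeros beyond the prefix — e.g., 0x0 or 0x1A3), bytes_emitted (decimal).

Answer: 2 0xC22 3

Derivation:
After char 0 ('w'=48): chars_in_quartet=1 acc=0x30 bytes_emitted=0
After char 1 ('C'=2): chars_in_quartet=2 acc=0xC02 bytes_emitted=0
After char 2 ('c'=28): chars_in_quartet=3 acc=0x3009C bytes_emitted=0
After char 3 ('O'=14): chars_in_quartet=4 acc=0xC0270E -> emit C0 27 0E, reset; bytes_emitted=3
After char 4 ('w'=48): chars_in_quartet=1 acc=0x30 bytes_emitted=3
After char 5 ('i'=34): chars_in_quartet=2 acc=0xC22 bytes_emitted=3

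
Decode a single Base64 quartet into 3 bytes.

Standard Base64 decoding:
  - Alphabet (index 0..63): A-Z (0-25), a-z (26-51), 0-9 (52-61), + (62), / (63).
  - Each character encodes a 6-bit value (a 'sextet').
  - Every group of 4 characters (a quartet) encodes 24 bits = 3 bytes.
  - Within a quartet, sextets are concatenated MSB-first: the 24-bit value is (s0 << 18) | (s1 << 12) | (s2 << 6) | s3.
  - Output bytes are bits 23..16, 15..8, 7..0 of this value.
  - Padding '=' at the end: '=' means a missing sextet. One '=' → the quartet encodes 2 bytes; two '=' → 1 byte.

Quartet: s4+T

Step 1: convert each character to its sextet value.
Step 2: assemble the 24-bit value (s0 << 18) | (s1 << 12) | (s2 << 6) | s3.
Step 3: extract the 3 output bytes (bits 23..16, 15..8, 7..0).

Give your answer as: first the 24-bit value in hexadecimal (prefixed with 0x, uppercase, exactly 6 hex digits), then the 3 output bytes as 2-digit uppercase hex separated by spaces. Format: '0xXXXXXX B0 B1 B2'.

Answer: 0xB38F93 B3 8F 93

Derivation:
Sextets: s=44, 4=56, +=62, T=19
24-bit: (44<<18) | (56<<12) | (62<<6) | 19
      = 0xB00000 | 0x038000 | 0x000F80 | 0x000013
      = 0xB38F93
Bytes: (v>>16)&0xFF=B3, (v>>8)&0xFF=8F, v&0xFF=93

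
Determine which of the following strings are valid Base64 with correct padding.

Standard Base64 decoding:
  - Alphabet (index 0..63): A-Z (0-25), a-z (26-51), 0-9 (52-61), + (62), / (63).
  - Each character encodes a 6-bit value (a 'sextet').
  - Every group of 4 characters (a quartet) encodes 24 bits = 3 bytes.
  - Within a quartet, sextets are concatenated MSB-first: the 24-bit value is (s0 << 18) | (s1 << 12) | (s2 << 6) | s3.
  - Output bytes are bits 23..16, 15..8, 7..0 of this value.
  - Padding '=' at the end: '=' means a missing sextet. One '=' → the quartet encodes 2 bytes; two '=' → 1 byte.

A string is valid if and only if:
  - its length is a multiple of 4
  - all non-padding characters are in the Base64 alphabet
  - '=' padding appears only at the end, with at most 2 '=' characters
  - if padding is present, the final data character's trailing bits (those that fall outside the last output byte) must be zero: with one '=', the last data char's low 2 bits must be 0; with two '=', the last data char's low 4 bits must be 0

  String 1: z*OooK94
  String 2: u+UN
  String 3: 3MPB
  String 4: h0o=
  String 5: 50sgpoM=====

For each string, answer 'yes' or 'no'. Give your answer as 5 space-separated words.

String 1: 'z*OooK94' → invalid (bad char(s): ['*'])
String 2: 'u+UN' → valid
String 3: '3MPB' → valid
String 4: 'h0o=' → valid
String 5: '50sgpoM=====' → invalid (5 pad chars (max 2))

Answer: no yes yes yes no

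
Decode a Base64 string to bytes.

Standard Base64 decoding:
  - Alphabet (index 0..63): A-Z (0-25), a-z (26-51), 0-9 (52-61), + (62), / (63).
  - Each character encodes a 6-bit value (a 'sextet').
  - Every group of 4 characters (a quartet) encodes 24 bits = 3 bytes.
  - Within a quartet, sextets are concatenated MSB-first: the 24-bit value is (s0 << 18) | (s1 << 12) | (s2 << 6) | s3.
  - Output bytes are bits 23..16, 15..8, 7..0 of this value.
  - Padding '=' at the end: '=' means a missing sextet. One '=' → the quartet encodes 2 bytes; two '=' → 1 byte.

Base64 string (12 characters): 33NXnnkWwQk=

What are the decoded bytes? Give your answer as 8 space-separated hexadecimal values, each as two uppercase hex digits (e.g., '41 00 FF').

After char 0 ('3'=55): chars_in_quartet=1 acc=0x37 bytes_emitted=0
After char 1 ('3'=55): chars_in_quartet=2 acc=0xDF7 bytes_emitted=0
After char 2 ('N'=13): chars_in_quartet=3 acc=0x37DCD bytes_emitted=0
After char 3 ('X'=23): chars_in_quartet=4 acc=0xDF7357 -> emit DF 73 57, reset; bytes_emitted=3
After char 4 ('n'=39): chars_in_quartet=1 acc=0x27 bytes_emitted=3
After char 5 ('n'=39): chars_in_quartet=2 acc=0x9E7 bytes_emitted=3
After char 6 ('k'=36): chars_in_quartet=3 acc=0x279E4 bytes_emitted=3
After char 7 ('W'=22): chars_in_quartet=4 acc=0x9E7916 -> emit 9E 79 16, reset; bytes_emitted=6
After char 8 ('w'=48): chars_in_quartet=1 acc=0x30 bytes_emitted=6
After char 9 ('Q'=16): chars_in_quartet=2 acc=0xC10 bytes_emitted=6
After char 10 ('k'=36): chars_in_quartet=3 acc=0x30424 bytes_emitted=6
Padding '=': partial quartet acc=0x30424 -> emit C1 09; bytes_emitted=8

Answer: DF 73 57 9E 79 16 C1 09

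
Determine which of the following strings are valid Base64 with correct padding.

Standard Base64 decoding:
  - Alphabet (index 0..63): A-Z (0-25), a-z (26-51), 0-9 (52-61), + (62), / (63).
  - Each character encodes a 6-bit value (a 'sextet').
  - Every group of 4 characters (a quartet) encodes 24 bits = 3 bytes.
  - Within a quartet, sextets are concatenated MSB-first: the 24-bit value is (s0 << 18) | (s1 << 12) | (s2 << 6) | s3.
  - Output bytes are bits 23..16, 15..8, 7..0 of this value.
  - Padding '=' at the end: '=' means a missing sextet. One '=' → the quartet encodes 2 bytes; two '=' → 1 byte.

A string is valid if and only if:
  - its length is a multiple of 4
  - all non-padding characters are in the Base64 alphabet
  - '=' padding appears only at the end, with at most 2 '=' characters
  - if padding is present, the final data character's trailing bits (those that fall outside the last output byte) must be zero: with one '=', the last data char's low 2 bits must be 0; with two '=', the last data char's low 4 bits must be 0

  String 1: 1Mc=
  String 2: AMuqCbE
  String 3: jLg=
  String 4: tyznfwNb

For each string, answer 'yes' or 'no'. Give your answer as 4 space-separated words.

String 1: '1Mc=' → valid
String 2: 'AMuqCbE' → invalid (len=7 not mult of 4)
String 3: 'jLg=' → valid
String 4: 'tyznfwNb' → valid

Answer: yes no yes yes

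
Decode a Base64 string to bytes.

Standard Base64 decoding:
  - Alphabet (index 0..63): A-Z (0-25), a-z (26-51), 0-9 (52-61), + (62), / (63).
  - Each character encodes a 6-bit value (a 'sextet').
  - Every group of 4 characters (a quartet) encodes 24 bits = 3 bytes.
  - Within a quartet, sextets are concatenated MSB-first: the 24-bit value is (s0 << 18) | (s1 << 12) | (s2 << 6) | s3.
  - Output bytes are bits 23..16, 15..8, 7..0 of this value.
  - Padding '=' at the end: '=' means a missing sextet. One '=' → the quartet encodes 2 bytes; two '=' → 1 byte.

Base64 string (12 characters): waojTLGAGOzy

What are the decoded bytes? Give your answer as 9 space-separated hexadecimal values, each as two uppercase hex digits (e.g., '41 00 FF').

Answer: C1 AA 23 4C B1 80 18 EC F2

Derivation:
After char 0 ('w'=48): chars_in_quartet=1 acc=0x30 bytes_emitted=0
After char 1 ('a'=26): chars_in_quartet=2 acc=0xC1A bytes_emitted=0
After char 2 ('o'=40): chars_in_quartet=3 acc=0x306A8 bytes_emitted=0
After char 3 ('j'=35): chars_in_quartet=4 acc=0xC1AA23 -> emit C1 AA 23, reset; bytes_emitted=3
After char 4 ('T'=19): chars_in_quartet=1 acc=0x13 bytes_emitted=3
After char 5 ('L'=11): chars_in_quartet=2 acc=0x4CB bytes_emitted=3
After char 6 ('G'=6): chars_in_quartet=3 acc=0x132C6 bytes_emitted=3
After char 7 ('A'=0): chars_in_quartet=4 acc=0x4CB180 -> emit 4C B1 80, reset; bytes_emitted=6
After char 8 ('G'=6): chars_in_quartet=1 acc=0x6 bytes_emitted=6
After char 9 ('O'=14): chars_in_quartet=2 acc=0x18E bytes_emitted=6
After char 10 ('z'=51): chars_in_quartet=3 acc=0x63B3 bytes_emitted=6
After char 11 ('y'=50): chars_in_quartet=4 acc=0x18ECF2 -> emit 18 EC F2, reset; bytes_emitted=9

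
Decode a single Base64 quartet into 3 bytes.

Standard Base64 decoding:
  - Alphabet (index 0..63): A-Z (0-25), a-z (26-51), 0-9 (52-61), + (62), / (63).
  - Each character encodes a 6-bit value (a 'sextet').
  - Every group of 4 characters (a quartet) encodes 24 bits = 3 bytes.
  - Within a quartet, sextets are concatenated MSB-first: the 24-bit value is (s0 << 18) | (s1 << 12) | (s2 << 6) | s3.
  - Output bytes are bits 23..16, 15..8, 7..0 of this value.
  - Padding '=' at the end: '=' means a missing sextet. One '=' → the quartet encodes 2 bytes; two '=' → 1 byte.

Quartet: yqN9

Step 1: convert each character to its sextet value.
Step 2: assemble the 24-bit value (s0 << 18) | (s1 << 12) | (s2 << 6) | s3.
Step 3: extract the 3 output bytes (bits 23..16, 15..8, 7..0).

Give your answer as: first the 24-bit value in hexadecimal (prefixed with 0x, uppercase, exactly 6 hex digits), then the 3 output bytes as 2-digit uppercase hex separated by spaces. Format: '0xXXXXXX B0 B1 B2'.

Answer: 0xCAA37D CA A3 7D

Derivation:
Sextets: y=50, q=42, N=13, 9=61
24-bit: (50<<18) | (42<<12) | (13<<6) | 61
      = 0xC80000 | 0x02A000 | 0x000340 | 0x00003D
      = 0xCAA37D
Bytes: (v>>16)&0xFF=CA, (v>>8)&0xFF=A3, v&0xFF=7D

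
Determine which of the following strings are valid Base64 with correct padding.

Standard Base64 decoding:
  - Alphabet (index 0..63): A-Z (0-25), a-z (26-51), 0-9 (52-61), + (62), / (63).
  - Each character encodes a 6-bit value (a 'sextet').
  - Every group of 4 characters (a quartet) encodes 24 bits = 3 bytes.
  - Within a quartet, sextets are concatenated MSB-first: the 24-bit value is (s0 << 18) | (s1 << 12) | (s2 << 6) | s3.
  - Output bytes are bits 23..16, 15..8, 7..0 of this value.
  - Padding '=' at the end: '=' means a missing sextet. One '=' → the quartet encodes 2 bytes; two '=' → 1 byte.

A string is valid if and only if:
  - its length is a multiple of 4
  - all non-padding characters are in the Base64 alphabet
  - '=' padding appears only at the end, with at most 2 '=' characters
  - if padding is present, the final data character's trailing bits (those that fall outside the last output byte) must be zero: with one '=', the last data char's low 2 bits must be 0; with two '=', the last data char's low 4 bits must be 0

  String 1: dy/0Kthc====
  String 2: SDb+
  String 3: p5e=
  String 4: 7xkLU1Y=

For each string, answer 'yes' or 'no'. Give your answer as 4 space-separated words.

Answer: no yes no yes

Derivation:
String 1: 'dy/0Kthc====' → invalid (4 pad chars (max 2))
String 2: 'SDb+' → valid
String 3: 'p5e=' → invalid (bad trailing bits)
String 4: '7xkLU1Y=' → valid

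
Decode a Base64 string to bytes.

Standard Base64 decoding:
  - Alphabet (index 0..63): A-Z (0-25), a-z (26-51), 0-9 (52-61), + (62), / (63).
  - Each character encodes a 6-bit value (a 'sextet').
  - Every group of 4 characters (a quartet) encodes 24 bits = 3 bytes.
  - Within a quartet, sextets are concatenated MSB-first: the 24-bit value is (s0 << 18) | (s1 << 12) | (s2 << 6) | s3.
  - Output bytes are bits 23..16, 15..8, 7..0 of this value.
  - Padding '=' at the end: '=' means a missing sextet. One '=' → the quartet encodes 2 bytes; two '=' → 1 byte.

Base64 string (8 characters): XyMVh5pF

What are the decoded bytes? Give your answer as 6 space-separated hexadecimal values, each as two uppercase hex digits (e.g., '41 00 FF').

After char 0 ('X'=23): chars_in_quartet=1 acc=0x17 bytes_emitted=0
After char 1 ('y'=50): chars_in_quartet=2 acc=0x5F2 bytes_emitted=0
After char 2 ('M'=12): chars_in_quartet=3 acc=0x17C8C bytes_emitted=0
After char 3 ('V'=21): chars_in_quartet=4 acc=0x5F2315 -> emit 5F 23 15, reset; bytes_emitted=3
After char 4 ('h'=33): chars_in_quartet=1 acc=0x21 bytes_emitted=3
After char 5 ('5'=57): chars_in_quartet=2 acc=0x879 bytes_emitted=3
After char 6 ('p'=41): chars_in_quartet=3 acc=0x21E69 bytes_emitted=3
After char 7 ('F'=5): chars_in_quartet=4 acc=0x879A45 -> emit 87 9A 45, reset; bytes_emitted=6

Answer: 5F 23 15 87 9A 45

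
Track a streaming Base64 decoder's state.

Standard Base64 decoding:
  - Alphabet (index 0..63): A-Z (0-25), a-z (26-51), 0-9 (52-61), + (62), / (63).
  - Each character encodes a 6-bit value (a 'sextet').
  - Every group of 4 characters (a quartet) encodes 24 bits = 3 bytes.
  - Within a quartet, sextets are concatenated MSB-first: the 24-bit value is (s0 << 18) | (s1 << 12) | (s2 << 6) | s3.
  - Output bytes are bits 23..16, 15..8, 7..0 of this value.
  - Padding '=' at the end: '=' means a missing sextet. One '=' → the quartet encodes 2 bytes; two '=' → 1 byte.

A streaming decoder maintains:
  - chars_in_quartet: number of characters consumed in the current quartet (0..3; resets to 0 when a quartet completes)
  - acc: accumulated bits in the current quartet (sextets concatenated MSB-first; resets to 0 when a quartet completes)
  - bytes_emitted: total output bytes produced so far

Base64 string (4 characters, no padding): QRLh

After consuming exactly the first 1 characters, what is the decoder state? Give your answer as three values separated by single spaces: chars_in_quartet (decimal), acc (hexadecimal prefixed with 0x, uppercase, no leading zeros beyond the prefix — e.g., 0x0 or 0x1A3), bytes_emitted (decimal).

Answer: 1 0x10 0

Derivation:
After char 0 ('Q'=16): chars_in_quartet=1 acc=0x10 bytes_emitted=0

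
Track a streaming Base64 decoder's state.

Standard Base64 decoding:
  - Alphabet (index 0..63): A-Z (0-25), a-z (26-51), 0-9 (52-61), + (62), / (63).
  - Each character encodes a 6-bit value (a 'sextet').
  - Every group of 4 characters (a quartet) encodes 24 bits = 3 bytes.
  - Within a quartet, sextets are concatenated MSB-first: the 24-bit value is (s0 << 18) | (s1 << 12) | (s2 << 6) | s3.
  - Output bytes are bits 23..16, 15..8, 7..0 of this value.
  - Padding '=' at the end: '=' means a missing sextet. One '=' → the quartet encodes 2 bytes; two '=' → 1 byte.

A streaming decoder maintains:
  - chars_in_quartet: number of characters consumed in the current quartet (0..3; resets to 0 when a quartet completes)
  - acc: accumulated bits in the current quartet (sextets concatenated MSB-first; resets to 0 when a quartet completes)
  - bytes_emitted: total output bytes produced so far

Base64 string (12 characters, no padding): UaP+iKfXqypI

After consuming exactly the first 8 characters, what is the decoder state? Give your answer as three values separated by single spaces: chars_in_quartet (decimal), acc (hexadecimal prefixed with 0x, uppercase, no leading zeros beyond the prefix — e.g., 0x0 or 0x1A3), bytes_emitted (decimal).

Answer: 0 0x0 6

Derivation:
After char 0 ('U'=20): chars_in_quartet=1 acc=0x14 bytes_emitted=0
After char 1 ('a'=26): chars_in_quartet=2 acc=0x51A bytes_emitted=0
After char 2 ('P'=15): chars_in_quartet=3 acc=0x1468F bytes_emitted=0
After char 3 ('+'=62): chars_in_quartet=4 acc=0x51A3FE -> emit 51 A3 FE, reset; bytes_emitted=3
After char 4 ('i'=34): chars_in_quartet=1 acc=0x22 bytes_emitted=3
After char 5 ('K'=10): chars_in_quartet=2 acc=0x88A bytes_emitted=3
After char 6 ('f'=31): chars_in_quartet=3 acc=0x2229F bytes_emitted=3
After char 7 ('X'=23): chars_in_quartet=4 acc=0x88A7D7 -> emit 88 A7 D7, reset; bytes_emitted=6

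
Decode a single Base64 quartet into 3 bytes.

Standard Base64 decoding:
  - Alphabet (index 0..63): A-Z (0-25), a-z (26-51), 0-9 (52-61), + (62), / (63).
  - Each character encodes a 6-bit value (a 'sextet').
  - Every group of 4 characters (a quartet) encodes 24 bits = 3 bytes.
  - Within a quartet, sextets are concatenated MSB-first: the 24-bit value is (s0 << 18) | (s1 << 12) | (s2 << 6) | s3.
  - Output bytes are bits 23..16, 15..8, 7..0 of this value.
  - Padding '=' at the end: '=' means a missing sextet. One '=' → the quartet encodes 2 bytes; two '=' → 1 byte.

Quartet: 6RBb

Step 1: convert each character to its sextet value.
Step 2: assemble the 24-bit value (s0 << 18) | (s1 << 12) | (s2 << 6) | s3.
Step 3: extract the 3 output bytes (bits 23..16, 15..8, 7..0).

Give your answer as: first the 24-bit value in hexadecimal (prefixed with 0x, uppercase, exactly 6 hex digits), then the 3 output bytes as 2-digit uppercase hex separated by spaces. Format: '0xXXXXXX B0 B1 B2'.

Answer: 0xE9105B E9 10 5B

Derivation:
Sextets: 6=58, R=17, B=1, b=27
24-bit: (58<<18) | (17<<12) | (1<<6) | 27
      = 0xE80000 | 0x011000 | 0x000040 | 0x00001B
      = 0xE9105B
Bytes: (v>>16)&0xFF=E9, (v>>8)&0xFF=10, v&0xFF=5B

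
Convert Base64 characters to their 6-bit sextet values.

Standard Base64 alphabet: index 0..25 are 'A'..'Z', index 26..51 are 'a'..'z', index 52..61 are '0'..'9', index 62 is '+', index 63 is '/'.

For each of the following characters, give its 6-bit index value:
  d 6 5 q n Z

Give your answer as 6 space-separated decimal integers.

'd': a..z range, 26 + ord('d') − ord('a') = 29
'6': 0..9 range, 52 + ord('6') − ord('0') = 58
'5': 0..9 range, 52 + ord('5') − ord('0') = 57
'q': a..z range, 26 + ord('q') − ord('a') = 42
'n': a..z range, 26 + ord('n') − ord('a') = 39
'Z': A..Z range, ord('Z') − ord('A') = 25

Answer: 29 58 57 42 39 25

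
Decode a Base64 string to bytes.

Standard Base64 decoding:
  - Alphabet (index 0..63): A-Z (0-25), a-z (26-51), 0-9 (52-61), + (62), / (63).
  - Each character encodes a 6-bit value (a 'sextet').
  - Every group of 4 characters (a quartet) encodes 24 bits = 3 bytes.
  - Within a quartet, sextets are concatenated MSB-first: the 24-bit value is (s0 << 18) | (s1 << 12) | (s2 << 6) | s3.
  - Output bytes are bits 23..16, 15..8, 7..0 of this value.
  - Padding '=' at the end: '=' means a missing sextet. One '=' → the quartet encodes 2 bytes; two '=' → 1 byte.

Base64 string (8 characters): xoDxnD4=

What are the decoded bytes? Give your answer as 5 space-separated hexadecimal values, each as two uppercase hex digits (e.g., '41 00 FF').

After char 0 ('x'=49): chars_in_quartet=1 acc=0x31 bytes_emitted=0
After char 1 ('o'=40): chars_in_quartet=2 acc=0xC68 bytes_emitted=0
After char 2 ('D'=3): chars_in_quartet=3 acc=0x31A03 bytes_emitted=0
After char 3 ('x'=49): chars_in_quartet=4 acc=0xC680F1 -> emit C6 80 F1, reset; bytes_emitted=3
After char 4 ('n'=39): chars_in_quartet=1 acc=0x27 bytes_emitted=3
After char 5 ('D'=3): chars_in_quartet=2 acc=0x9C3 bytes_emitted=3
After char 6 ('4'=56): chars_in_quartet=3 acc=0x270F8 bytes_emitted=3
Padding '=': partial quartet acc=0x270F8 -> emit 9C 3E; bytes_emitted=5

Answer: C6 80 F1 9C 3E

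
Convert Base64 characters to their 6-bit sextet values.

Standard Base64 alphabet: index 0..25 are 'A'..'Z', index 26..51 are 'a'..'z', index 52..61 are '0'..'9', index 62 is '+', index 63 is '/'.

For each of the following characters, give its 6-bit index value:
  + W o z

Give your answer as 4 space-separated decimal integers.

Answer: 62 22 40 51

Derivation:
'+': index 62
'W': A..Z range, ord('W') − ord('A') = 22
'o': a..z range, 26 + ord('o') − ord('a') = 40
'z': a..z range, 26 + ord('z') − ord('a') = 51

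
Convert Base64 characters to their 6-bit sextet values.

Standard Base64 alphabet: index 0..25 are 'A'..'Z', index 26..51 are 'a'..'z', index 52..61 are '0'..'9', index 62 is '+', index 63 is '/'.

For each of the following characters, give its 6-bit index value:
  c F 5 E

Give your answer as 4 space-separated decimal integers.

Answer: 28 5 57 4

Derivation:
'c': a..z range, 26 + ord('c') − ord('a') = 28
'F': A..Z range, ord('F') − ord('A') = 5
'5': 0..9 range, 52 + ord('5') − ord('0') = 57
'E': A..Z range, ord('E') − ord('A') = 4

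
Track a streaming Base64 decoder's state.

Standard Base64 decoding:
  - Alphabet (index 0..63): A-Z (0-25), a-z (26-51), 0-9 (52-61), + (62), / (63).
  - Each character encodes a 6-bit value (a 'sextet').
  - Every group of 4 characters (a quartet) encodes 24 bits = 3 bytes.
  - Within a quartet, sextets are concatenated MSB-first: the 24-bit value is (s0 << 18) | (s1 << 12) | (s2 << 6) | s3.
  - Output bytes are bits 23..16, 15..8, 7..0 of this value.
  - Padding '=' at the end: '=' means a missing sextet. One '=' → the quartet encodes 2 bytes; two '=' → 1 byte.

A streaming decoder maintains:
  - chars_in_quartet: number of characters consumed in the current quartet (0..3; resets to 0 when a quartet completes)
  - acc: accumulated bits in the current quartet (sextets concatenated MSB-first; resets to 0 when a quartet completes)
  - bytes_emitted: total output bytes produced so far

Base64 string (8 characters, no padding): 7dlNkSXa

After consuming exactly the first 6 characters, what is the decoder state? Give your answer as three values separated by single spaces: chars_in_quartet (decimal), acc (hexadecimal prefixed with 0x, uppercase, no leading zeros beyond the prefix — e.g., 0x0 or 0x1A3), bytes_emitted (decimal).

After char 0 ('7'=59): chars_in_quartet=1 acc=0x3B bytes_emitted=0
After char 1 ('d'=29): chars_in_quartet=2 acc=0xEDD bytes_emitted=0
After char 2 ('l'=37): chars_in_quartet=3 acc=0x3B765 bytes_emitted=0
After char 3 ('N'=13): chars_in_quartet=4 acc=0xEDD94D -> emit ED D9 4D, reset; bytes_emitted=3
After char 4 ('k'=36): chars_in_quartet=1 acc=0x24 bytes_emitted=3
After char 5 ('S'=18): chars_in_quartet=2 acc=0x912 bytes_emitted=3

Answer: 2 0x912 3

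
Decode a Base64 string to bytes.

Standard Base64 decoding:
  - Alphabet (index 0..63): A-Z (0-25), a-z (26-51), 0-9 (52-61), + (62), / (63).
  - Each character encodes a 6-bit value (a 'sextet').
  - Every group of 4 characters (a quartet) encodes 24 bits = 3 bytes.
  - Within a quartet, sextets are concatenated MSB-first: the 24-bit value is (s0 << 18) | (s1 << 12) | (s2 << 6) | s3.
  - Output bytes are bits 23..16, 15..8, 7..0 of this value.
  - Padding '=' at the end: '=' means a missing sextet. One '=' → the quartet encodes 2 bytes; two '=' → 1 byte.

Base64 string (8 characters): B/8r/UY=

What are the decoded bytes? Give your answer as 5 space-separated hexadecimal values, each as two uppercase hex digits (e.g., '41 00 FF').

Answer: 07 FF 2B FD 46

Derivation:
After char 0 ('B'=1): chars_in_quartet=1 acc=0x1 bytes_emitted=0
After char 1 ('/'=63): chars_in_quartet=2 acc=0x7F bytes_emitted=0
After char 2 ('8'=60): chars_in_quartet=3 acc=0x1FFC bytes_emitted=0
After char 3 ('r'=43): chars_in_quartet=4 acc=0x7FF2B -> emit 07 FF 2B, reset; bytes_emitted=3
After char 4 ('/'=63): chars_in_quartet=1 acc=0x3F bytes_emitted=3
After char 5 ('U'=20): chars_in_quartet=2 acc=0xFD4 bytes_emitted=3
After char 6 ('Y'=24): chars_in_quartet=3 acc=0x3F518 bytes_emitted=3
Padding '=': partial quartet acc=0x3F518 -> emit FD 46; bytes_emitted=5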